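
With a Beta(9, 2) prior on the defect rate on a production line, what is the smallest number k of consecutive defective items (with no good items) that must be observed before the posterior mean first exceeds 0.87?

k = 5

After k defective items and 0 good items the posterior is Beta(9+k, 2), with mean (9+k)/(9+2+k).
Set (9+k)/(11+k) > 0.87 and solve: k > (0.87·11 − 9)/(1 − 0.87) = 4.385.
The smallest integer exceeding 4.385 is 5, and checking k=5: (14)/(16) = 0.8750 > 0.87.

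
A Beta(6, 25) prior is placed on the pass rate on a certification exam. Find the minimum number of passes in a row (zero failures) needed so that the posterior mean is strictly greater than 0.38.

k = 10

After k passes and 0 failures the posterior is Beta(6+k, 25), with mean (6+k)/(6+25+k).
Set (6+k)/(31+k) > 0.38 and solve: k > (0.38·31 − 6)/(1 − 0.38) = 9.323.
The smallest integer exceeding 9.323 is 10, and checking k=10: (16)/(41) = 0.3902 > 0.38.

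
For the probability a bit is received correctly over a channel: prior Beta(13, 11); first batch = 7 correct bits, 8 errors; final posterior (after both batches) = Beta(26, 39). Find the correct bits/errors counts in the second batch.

6 correct bits and 20 errors

Sequential conjugate updates are equivalent to a single update on the pooled data, so total successes = posterior α − prior α and total failures = posterior β − prior β.
Total across both batches: 26−13=13 correct bits, 39−11=28 errors.
Subtract the first batch: 13−7=6 correct bits and 28−8=20 errors.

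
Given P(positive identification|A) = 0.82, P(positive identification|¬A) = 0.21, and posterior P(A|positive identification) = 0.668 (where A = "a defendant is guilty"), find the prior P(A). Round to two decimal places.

P(A) = 0.34

Bayes' rule in odds form gives O(A|E) = O(A)·[P(E|A)/P(E|¬A)], hence O(A) = O(A|E)/LR.
Posterior odds = 0.668/(1−0.668) = 2.0120. LR = 0.82/0.21 = 3.9048.
Prior odds = 2.0120/3.9048 = 0.5153, so P(A) = 0.5153/(1+0.5153) ≈ 0.34.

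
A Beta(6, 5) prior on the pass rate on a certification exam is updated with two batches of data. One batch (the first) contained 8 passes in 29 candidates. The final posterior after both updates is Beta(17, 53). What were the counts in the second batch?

3 passes and 27 failures

Sequential conjugate updates are equivalent to a single update on the pooled data, so total successes = posterior α − prior α and total failures = posterior β − prior β.
Total across both batches: 17−6=11 passes, 53−5=48 failures.
Subtract the first batch: 11−8=3 passes and 48−21=27 failures.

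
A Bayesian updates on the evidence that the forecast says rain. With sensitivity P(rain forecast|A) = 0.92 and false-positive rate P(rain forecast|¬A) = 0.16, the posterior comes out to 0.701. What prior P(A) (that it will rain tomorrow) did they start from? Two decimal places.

P(A) = 0.29

Bayes' rule in odds form gives O(A|E) = O(A)·[P(E|A)/P(E|¬A)], hence O(A) = O(A|E)/LR.
Posterior odds = 0.701/(1−0.701) = 2.3445. LR = 0.92/0.16 = 5.7500.
Prior odds = 2.3445/5.7500 = 0.4077, so P(A) = 0.4077/(1+0.4077) ≈ 0.29.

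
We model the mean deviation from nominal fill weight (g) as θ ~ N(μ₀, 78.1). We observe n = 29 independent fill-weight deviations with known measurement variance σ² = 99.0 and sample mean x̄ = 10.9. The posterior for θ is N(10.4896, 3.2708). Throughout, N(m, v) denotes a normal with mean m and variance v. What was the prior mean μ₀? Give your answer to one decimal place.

With known observation variance, the Normal–Normal posterior has precision τ_n = τ₀ + n/σ² and mean μ_n = (τ₀μ₀ + (n/σ²)x̄)/τ_n.
Here τ₀ = 1/78.1 = 0.012804 and τ_data = 29/99.0 = 0.292929, so τ_n = 0.305733.
Rearranging for μ₀: μ₀ = (μ_n·τ_n − τ_data·x̄)/τ₀ = (10.4896·0.305733 − 0.292929·10.9) / 0.012804 = 0.014091/0.012804 ≈ 1.1.

μ₀ = 1.1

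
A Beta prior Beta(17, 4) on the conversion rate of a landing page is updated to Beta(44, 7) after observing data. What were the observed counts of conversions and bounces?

27 conversions and 3 bounces

Beta is conjugate to the binomial likelihood: posterior = Beta(a+s, b+f).
So s = 44 − 17 = 27 and f = 7 − 4 = 3.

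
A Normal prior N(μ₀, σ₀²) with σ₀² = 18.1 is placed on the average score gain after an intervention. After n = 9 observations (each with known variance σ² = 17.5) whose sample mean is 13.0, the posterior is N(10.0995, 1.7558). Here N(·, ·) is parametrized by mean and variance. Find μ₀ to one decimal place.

μ₀ = -16.9

With known observation variance, the Normal–Normal posterior has precision τ_n = τ₀ + n/σ² and mean μ_n = (τ₀μ₀ + (n/σ²)x̄)/τ_n.
Here τ₀ = 1/18.1 = 0.055249 and τ_data = 9/17.5 = 0.514286, so τ_n = 0.569535.
Rearranging for μ₀: μ₀ = (μ_n·τ_n − τ_data·x̄)/τ₀ = (10.0995·0.569535 − 0.514286·13.0) / 0.055249 = -0.933699/0.055249 ≈ -16.9.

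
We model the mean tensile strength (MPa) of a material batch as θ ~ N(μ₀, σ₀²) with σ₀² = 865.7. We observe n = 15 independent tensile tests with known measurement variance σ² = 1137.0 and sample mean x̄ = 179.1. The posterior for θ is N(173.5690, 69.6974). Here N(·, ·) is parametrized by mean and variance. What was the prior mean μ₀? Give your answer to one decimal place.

μ₀ = 110.4

The posterior mean is a precision-weighted average: μ_n = (τ₀μ₀ + τ_data·x̄)/(τ₀+τ_data), with τ₀=1/σ₀² and τ_data=n/σ².
Here τ₀ = 1/865.7 = 0.001155 and τ_data = 15/1137.0 = 0.013193, so τ_n = 0.014348.
Rearranging for μ₀: μ₀ = (μ_n·τ_n − τ_data·x̄)/τ₀ = (173.5690·0.014348 − 0.013193·179.1) / 0.001155 = 0.127502/0.001155 ≈ 110.4.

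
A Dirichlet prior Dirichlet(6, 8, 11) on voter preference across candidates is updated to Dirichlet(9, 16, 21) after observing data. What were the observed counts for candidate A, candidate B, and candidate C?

counts (3, 8, 10)

For a Dirichlet(α) prior with multinomial counts c, the posterior is Dirichlet(α + c) componentwise.
Counts are posterior − prior componentwise: 9−6=3, 16−8=8, 21−11=10.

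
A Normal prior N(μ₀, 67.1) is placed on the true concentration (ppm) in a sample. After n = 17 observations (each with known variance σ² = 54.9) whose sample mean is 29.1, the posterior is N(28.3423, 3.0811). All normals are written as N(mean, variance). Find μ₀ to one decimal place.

The posterior mean is a precision-weighted average: μ_n = (τ₀μ₀ + τ_data·x̄)/(τ₀+τ_data), with τ₀=1/σ₀² and τ_data=n/σ².
Here τ₀ = 1/67.1 = 0.014903 and τ_data = 17/54.9 = 0.309654, so τ_n = 0.324557.
Rearranging for μ₀: μ₀ = (μ_n·τ_n − τ_data·x̄)/τ₀ = (28.3423·0.324557 − 0.309654·29.1) / 0.014903 = 0.187760/0.014903 ≈ 12.6.

μ₀ = 12.6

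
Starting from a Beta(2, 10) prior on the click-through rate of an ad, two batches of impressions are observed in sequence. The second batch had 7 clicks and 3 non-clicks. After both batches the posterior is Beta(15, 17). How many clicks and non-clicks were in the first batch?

6 clicks and 4 non-clicks

Because Beta–binomial updating is additive in the counts, the combined data contributed (α_post−α_prior, β_post−β_prior) successes and failures.
Total across both batches: 15−2=13 clicks, 17−10=7 non-clicks.
Subtract the second batch: 13−7=6 clicks and 7−3=4 non-clicks.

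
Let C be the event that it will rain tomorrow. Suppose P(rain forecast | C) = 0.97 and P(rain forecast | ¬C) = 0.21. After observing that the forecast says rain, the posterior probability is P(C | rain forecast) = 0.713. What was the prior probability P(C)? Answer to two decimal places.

In odds form, posterior odds = prior odds × likelihood ratio, so prior odds = posterior odds ÷ LR.
Posterior odds = 0.713/(1−0.713) = 2.4843. LR = 0.97/0.21 = 4.6190.
Prior odds = 2.4843/4.6190 = 0.5378, so P(C) = 0.5378/(1+0.5378) ≈ 0.35.

P(C) = 0.35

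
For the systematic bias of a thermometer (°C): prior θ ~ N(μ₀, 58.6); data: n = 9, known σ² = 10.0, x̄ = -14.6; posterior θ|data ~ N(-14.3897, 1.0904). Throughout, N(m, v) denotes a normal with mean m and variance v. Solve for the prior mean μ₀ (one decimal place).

μ₀ = -3.3

The posterior mean is a precision-weighted average: μ_n = (τ₀μ₀ + τ_data·x̄)/(τ₀+τ_data), with τ₀=1/σ₀² and τ_data=n/σ².
Here τ₀ = 1/58.6 = 0.017065 and τ_data = 9/10.0 = 0.900000, so τ_n = 0.917065.
Rearranging for μ₀: μ₀ = (μ_n·τ_n − τ_data·x̄)/τ₀ = (-14.3897·0.917065 − 0.900000·-14.6) / 0.017065 = -0.056290/0.017065 ≈ -3.3.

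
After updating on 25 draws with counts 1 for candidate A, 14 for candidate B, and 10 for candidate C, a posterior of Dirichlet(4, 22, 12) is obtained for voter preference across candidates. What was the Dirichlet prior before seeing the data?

For a Dirichlet(α) prior with multinomial counts c, the posterior is Dirichlet(α + c) componentwise.
Subtract each count from the matching posterior parameter: 4−1=3, 22−14=8, 12−10=2.

Dirichlet(3, 8, 2)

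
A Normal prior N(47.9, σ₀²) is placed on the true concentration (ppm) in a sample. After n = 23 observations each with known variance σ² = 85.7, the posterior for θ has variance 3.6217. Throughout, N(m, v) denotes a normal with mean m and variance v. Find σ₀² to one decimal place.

σ₀² = 129.3

For the Normal–Normal model with known σ², precisions add: τ_n = τ₀ + n/σ².
So 1/σ₀² = 1/3.6217 − 23/85.7 = 0.276113 − 0.268378 = 0.007735.
Hence σ₀² = 1/0.007735 ≈ 129.3.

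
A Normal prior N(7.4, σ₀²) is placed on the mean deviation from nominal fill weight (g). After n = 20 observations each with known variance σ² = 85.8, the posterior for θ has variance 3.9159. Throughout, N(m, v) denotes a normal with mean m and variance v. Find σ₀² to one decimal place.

For the Normal–Normal model with known σ², precisions add: τ_n = τ₀ + n/σ².
So 1/σ₀² = 1/3.9159 − 20/85.8 = 0.255369 − 0.233100 = 0.022269.
Hence σ₀² = 1/0.022269 ≈ 44.9.

σ₀² = 44.9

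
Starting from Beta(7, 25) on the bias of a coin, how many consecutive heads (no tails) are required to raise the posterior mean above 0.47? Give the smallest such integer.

k = 16

After k heads and 0 tails the posterior is Beta(7+k, 25), with mean (7+k)/(7+25+k).
Set (7+k)/(32+k) > 0.47 and solve: k > (0.47·32 − 7)/(1 − 0.47) = 15.170.
The smallest integer exceeding 15.170 is 16, and checking k=16: (23)/(48) = 0.4792 > 0.47.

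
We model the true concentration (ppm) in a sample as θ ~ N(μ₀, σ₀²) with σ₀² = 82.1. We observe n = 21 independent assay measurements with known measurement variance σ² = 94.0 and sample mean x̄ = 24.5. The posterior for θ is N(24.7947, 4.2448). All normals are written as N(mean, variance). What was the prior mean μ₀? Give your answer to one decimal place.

The posterior mean is a precision-weighted average: μ_n = (τ₀μ₀ + τ_data·x̄)/(τ₀+τ_data), with τ₀=1/σ₀² and τ_data=n/σ².
Here τ₀ = 1/82.1 = 0.012180 and τ_data = 21/94.0 = 0.223404, so τ_n = 0.235584.
Rearranging for μ₀: μ₀ = (μ_n·τ_n − τ_data·x̄)/τ₀ = (24.7947·0.235584 − 0.223404·24.5) / 0.012180 = 0.367837/0.012180 ≈ 30.2.

μ₀ = 30.2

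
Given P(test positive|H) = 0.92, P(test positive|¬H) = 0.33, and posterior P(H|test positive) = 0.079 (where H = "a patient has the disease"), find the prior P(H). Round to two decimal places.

P(H) = 0.03

In odds form, posterior odds = prior odds × likelihood ratio, so prior odds = posterior odds ÷ LR.
Posterior odds = 0.079/(1−0.079) = 0.0858. LR = 0.92/0.33 = 2.7879.
Prior odds = 0.0858/2.7879 = 0.0308, so P(H) = 0.0308/(1+0.0308) ≈ 0.03.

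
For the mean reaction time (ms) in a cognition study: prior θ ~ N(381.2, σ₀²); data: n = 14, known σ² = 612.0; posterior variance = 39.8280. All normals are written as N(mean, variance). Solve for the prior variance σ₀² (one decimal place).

σ₀² = 448.0

Posterior precision equals prior precision plus data precision: 1/σ_n² = 1/σ₀² + n/σ².
So 1/σ₀² = 1/39.8280 − 14/612.0 = 0.025108 − 0.022876 = 0.002232.
Hence σ₀² = 1/0.002232 ≈ 448.0.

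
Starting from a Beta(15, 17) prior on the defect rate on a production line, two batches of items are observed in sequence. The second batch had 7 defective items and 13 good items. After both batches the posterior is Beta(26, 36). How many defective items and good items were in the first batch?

Because Beta–binomial updating is additive in the counts, the combined data contributed (α_post−α_prior, β_post−β_prior) successes and failures.
Total across both batches: 26−15=11 defective items, 36−17=19 good items.
Subtract the second batch: 11−7=4 defective items and 19−13=6 good items.

4 defective items and 6 good items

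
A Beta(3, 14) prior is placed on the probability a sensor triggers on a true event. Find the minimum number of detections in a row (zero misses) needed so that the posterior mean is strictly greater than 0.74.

k = 37

After k detections and 0 misses the posterior is Beta(3+k, 14), with mean (3+k)/(3+14+k).
Set (3+k)/(17+k) > 0.74 and solve: k > (0.74·17 − 3)/(1 − 0.74) = 36.846.
The smallest integer exceeding 36.846 is 37, and checking k=37: (40)/(54) = 0.7407 > 0.74.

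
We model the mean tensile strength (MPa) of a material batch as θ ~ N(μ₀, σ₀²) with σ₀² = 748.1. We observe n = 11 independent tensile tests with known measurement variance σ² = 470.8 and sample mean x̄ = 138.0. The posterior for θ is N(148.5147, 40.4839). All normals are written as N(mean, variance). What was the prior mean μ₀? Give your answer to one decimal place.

The posterior mean is a precision-weighted average: μ_n = (τ₀μ₀ + τ_data·x̄)/(τ₀+τ_data), with τ₀=1/σ₀² and τ_data=n/σ².
Here τ₀ = 1/748.1 = 0.001337 and τ_data = 11/470.8 = 0.023364, so τ_n = 0.024701.
Rearranging for μ₀: μ₀ = (μ_n·τ_n − τ_data·x̄)/τ₀ = (148.5147·0.024701 − 0.023364·138.0) / 0.001337 = 0.444230/0.001337 ≈ 332.3.

μ₀ = 332.3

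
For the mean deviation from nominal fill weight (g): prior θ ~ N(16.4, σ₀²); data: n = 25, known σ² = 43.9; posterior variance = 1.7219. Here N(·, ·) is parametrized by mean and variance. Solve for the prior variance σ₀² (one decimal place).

For the Normal–Normal model with known σ², precisions add: τ_n = τ₀ + n/σ².
So 1/σ₀² = 1/1.7219 − 25/43.9 = 0.580754 − 0.569476 = 0.011278.
Hence σ₀² = 1/0.011278 ≈ 88.7.

σ₀² = 88.7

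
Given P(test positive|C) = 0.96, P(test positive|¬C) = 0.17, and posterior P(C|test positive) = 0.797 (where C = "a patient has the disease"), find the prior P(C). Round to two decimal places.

P(C) = 0.41

In odds form, posterior odds = prior odds × likelihood ratio, so prior odds = posterior odds ÷ LR.
Posterior odds = 0.797/(1−0.797) = 3.9261. LR = 0.96/0.17 = 5.6471.
Prior odds = 3.9261/5.6471 = 0.6952, so P(C) = 0.6952/(1+0.6952) ≈ 0.41.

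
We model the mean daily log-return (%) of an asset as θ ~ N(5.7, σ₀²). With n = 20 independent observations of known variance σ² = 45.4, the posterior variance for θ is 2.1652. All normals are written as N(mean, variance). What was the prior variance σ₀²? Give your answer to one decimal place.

For the Normal–Normal model with known σ², precisions add: τ_n = τ₀ + n/σ².
So 1/σ₀² = 1/2.1652 − 20/45.4 = 0.461851 − 0.440529 = 0.021322.
Hence σ₀² = 1/0.021322 ≈ 46.9.

σ₀² = 46.9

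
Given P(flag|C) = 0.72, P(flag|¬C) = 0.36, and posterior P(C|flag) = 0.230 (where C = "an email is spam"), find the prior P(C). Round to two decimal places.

P(C) = 0.13

In odds form, posterior odds = prior odds × likelihood ratio, so prior odds = posterior odds ÷ LR.
Posterior odds = 0.230/(1−0.230) = 0.2987. LR = 0.72/0.36 = 2.0000.
Prior odds = 0.2987/2.0000 = 0.1494, so P(C) = 0.1494/(1+0.1494) ≈ 0.13.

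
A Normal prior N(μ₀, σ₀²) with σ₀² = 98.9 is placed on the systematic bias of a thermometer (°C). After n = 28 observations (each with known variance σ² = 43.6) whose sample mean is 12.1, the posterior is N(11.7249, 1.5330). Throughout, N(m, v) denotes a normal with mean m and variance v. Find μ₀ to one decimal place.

μ₀ = -12.1

The posterior mean is a precision-weighted average: μ_n = (τ₀μ₀ + τ_data·x̄)/(τ₀+τ_data), with τ₀=1/σ₀² and τ_data=n/σ².
Here τ₀ = 1/98.9 = 0.010111 and τ_data = 28/43.6 = 0.642202, so τ_n = 0.652313.
Rearranging for μ₀: μ₀ = (μ_n·τ_n − τ_data·x̄)/τ₀ = (11.7249·0.652313 − 0.642202·12.1) / 0.010111 = -0.122340/0.010111 ≈ -12.1.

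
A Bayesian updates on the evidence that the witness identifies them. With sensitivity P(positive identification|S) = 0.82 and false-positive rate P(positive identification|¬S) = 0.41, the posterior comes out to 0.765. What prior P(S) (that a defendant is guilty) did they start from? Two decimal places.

P(S) = 0.62

Bayes' rule in odds form gives O(S|E) = O(S)·[P(E|S)/P(E|¬S)], hence O(S) = O(S|E)/LR.
Posterior odds = 0.765/(1−0.765) = 3.2553. LR = 0.82/0.41 = 2.0000.
Prior odds = 3.2553/2.0000 = 1.6277, so P(S) = 1.6277/(1+1.6277) ≈ 0.62.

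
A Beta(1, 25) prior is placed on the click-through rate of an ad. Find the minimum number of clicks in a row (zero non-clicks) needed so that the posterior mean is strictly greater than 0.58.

After k clicks and 0 non-clicks the posterior is Beta(1+k, 25), with mean (1+k)/(1+25+k).
Set (1+k)/(26+k) > 0.58 and solve: k > (0.58·26 − 1)/(1 − 0.58) = 33.524.
The smallest integer exceeding 33.524 is 34, and checking k=34: (35)/(60) = 0.5833 > 0.58.

k = 34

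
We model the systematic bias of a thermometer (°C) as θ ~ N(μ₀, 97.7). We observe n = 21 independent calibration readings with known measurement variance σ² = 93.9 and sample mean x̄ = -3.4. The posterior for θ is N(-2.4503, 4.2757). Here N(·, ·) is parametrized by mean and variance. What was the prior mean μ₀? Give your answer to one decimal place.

With known observation variance, the Normal–Normal posterior has precision τ_n = τ₀ + n/σ² and mean μ_n = (τ₀μ₀ + (n/σ²)x̄)/τ_n.
Here τ₀ = 1/97.7 = 0.010235 and τ_data = 21/93.9 = 0.223642, so τ_n = 0.233877.
Rearranging for μ₀: μ₀ = (μ_n·τ_n − τ_data·x̄)/τ₀ = (-2.4503·0.233877 − 0.223642·-3.4) / 0.010235 = 0.187314/0.010235 ≈ 18.3.

μ₀ = 18.3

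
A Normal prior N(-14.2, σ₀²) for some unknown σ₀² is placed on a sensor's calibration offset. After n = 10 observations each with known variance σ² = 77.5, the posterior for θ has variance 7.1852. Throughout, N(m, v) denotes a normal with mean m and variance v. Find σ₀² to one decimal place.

σ₀² = 98.6

Posterior precision equals prior precision plus data precision: 1/σ_n² = 1/σ₀² + n/σ².
So 1/σ₀² = 1/7.1852 − 10/77.5 = 0.139175 − 0.129032 = 0.010143.
Hence σ₀² = 1/0.010143 ≈ 98.6.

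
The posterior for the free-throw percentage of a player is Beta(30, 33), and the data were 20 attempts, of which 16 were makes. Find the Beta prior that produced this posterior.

Beta(14, 29)

A Beta(α, β) prior with s successes and f failures in binomial data gives a Beta(α+s, β+f) posterior.
Subtract the data counts: 30−16=14, 33−4=29.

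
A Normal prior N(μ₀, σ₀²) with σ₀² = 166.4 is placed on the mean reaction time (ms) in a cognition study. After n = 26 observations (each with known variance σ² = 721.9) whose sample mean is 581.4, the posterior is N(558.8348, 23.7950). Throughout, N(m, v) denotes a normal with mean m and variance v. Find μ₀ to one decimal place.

With known observation variance, the Normal–Normal posterior has precision τ_n = τ₀ + n/σ² and mean μ_n = (τ₀μ₀ + (n/σ²)x̄)/τ_n.
Here τ₀ = 1/166.4 = 0.006010 and τ_data = 26/721.9 = 0.036016, so τ_n = 0.042026.
Rearranging for μ₀: μ₀ = (μ_n·τ_n − τ_data·x̄)/τ₀ = (558.8348·0.042026 − 0.036016·581.4) / 0.006010 = 2.545889/0.006010 ≈ 423.6.

μ₀ = 423.6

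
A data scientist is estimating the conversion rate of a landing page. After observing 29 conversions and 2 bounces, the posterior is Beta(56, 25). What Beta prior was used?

Beta(27, 23)

A Beta(α, β) prior with s successes and f failures in binomial data gives a Beta(α+s, β+f) posterior.
So α = 56 − 29 = 27 and β = 25 − 2 = 23.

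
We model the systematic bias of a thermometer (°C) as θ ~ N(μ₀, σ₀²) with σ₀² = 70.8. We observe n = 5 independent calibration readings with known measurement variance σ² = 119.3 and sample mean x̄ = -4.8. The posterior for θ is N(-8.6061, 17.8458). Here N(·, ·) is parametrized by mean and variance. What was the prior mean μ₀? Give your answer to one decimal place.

μ₀ = -19.9

The posterior mean is a precision-weighted average: μ_n = (τ₀μ₀ + τ_data·x̄)/(τ₀+τ_data), with τ₀=1/σ₀² and τ_data=n/σ².
Here τ₀ = 1/70.8 = 0.014124 and τ_data = 5/119.3 = 0.041911, so τ_n = 0.056035.
Rearranging for μ₀: μ₀ = (μ_n·τ_n − τ_data·x̄)/τ₀ = (-8.6061·0.056035 − 0.041911·-4.8) / 0.014124 = -0.281070/0.014124 ≈ -19.9.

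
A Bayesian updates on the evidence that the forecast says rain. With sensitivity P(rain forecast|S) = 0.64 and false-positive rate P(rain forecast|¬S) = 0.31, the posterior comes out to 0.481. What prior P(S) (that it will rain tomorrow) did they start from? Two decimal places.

In odds form, posterior odds = prior odds × likelihood ratio, so prior odds = posterior odds ÷ LR.
Posterior odds = 0.481/(1−0.481) = 0.9268. LR = 0.64/0.31 = 2.0645.
Prior odds = 0.9268/2.0645 = 0.4489, so P(S) = 0.4489/(1+0.4489) ≈ 0.31.

P(S) = 0.31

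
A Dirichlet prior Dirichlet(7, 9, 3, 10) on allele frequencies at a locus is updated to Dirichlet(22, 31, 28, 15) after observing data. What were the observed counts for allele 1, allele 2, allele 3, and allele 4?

counts (15, 22, 25, 5)

For a Dirichlet(α) prior with multinomial counts c, the posterior is Dirichlet(α + c) componentwise.
Counts are posterior − prior componentwise: 22−7=15, 31−9=22, 28−3=25, 15−10=5.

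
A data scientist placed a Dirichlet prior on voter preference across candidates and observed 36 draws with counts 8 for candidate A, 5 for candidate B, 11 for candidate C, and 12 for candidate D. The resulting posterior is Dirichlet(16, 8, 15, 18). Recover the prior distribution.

Dirichlet(8, 3, 4, 6)

For a Dirichlet(α) prior with multinomial counts c, the posterior is Dirichlet(α + c) componentwise.
Subtract each count from the matching posterior parameter: 16−8=8, 8−5=3, 15−11=4, 18−12=6.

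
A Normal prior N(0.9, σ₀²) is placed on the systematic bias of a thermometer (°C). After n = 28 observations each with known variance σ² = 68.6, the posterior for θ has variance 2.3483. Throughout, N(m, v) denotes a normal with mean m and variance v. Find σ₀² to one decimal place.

For the Normal–Normal model with known σ², precisions add: τ_n = τ₀ + n/σ².
So 1/σ₀² = 1/2.3483 − 28/68.6 = 0.425840 − 0.408163 = 0.017677.
Hence σ₀² = 1/0.017677 ≈ 56.6.

σ₀² = 56.6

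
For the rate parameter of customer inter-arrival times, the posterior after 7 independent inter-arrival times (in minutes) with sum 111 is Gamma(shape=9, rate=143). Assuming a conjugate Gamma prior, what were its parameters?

Gamma–exponential conjugacy: posterior shape = α + n, posterior rate = β + Σtᵢ.
So α = 9 − 7 = 2 and β = 143 − 111 = 32.

Gamma(shape=2, rate=32)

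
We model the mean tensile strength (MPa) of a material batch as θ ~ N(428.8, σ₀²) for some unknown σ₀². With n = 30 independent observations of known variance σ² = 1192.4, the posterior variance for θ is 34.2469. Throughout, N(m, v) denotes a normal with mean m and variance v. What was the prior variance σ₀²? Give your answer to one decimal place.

Posterior precision equals prior precision plus data precision: 1/σ_n² = 1/σ₀² + n/σ².
So 1/σ₀² = 1/34.2469 − 30/1192.4 = 0.029200 − 0.025159 = 0.004041.
Hence σ₀² = 1/0.004041 ≈ 247.5.

σ₀² = 247.5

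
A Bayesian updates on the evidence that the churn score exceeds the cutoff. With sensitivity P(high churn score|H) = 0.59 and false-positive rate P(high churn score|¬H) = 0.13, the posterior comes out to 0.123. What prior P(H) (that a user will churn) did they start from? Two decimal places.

Bayes' rule in odds form gives O(H|E) = O(H)·[P(E|H)/P(E|¬H)], hence O(H) = O(H|E)/LR.
Posterior odds = 0.123/(1−0.123) = 0.1403. LR = 0.59/0.13 = 4.5385.
Prior odds = 0.1403/4.5385 = 0.0309, so P(H) = 0.0309/(1+0.0309) ≈ 0.03.

P(H) = 0.03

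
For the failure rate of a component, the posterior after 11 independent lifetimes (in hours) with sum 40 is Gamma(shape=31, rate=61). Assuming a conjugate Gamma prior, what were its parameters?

Gamma(shape=20, rate=21)

For an exponential likelihood with a Gamma(α, β) prior on the rate, n observations with total T give posterior Gamma(α+n, β+T).
So α = 31 − 11 = 20 and β = 61 − 40 = 21.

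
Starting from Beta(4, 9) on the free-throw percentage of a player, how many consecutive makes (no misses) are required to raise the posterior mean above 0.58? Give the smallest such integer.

After k makes and 0 misses the posterior is Beta(4+k, 9), with mean (4+k)/(4+9+k).
Set (4+k)/(13+k) > 0.58 and solve: k > (0.58·13 − 4)/(1 − 0.58) = 8.429.
The smallest integer exceeding 8.429 is 9.

k = 9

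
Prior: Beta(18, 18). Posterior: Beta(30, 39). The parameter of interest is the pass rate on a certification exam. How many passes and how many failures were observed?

A Beta(α, β) prior with s successes and f failures in binomial data gives a Beta(α+s, β+f) posterior.
Match parameters: s=30−18=12, f=39−18=21.

12 passes and 21 failures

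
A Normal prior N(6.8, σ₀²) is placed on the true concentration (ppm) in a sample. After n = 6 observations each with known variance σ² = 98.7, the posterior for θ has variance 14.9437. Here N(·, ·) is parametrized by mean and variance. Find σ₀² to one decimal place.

For the Normal–Normal model with known σ², precisions add: τ_n = τ₀ + n/σ².
So 1/σ₀² = 1/14.9437 − 6/98.7 = 0.066918 − 0.060790 = 0.006128.
Hence σ₀² = 1/0.006128 ≈ 163.2.

σ₀² = 163.2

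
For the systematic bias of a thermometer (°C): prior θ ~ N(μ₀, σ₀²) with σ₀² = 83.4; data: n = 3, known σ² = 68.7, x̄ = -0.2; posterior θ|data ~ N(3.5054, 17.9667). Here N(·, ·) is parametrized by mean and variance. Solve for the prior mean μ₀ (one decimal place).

μ₀ = 17.0

The posterior mean is a precision-weighted average: μ_n = (τ₀μ₀ + τ_data·x̄)/(τ₀+τ_data), with τ₀=1/σ₀² and τ_data=n/σ².
Here τ₀ = 1/83.4 = 0.011990 and τ_data = 3/68.7 = 0.043668, so τ_n = 0.055658.
Rearranging for μ₀: μ₀ = (μ_n·τ_n − τ_data·x̄)/τ₀ = (3.5054·0.055658 − 0.043668·-0.2) / 0.011990 = 0.203837/0.011990 ≈ 17.0.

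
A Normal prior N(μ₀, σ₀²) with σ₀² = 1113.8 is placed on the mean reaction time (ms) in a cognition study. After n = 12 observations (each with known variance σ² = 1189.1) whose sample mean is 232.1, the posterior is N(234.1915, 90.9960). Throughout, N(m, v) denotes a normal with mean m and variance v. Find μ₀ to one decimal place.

With known observation variance, the Normal–Normal posterior has precision τ_n = τ₀ + n/σ² and mean μ_n = (τ₀μ₀ + (n/σ²)x̄)/τ_n.
Here τ₀ = 1/1113.8 = 0.000898 and τ_data = 12/1189.1 = 0.010092, so τ_n = 0.010990.
Rearranging for μ₀: μ₀ = (μ_n·τ_n − τ_data·x̄)/τ₀ = (234.1915·0.010990 − 0.010092·232.1) / 0.000898 = 0.231411/0.000898 ≈ 257.7.

μ₀ = 257.7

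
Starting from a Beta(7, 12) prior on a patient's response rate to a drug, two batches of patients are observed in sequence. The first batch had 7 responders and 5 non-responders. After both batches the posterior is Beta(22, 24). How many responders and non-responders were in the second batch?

8 responders and 7 non-responders

Sequential conjugate updates are equivalent to a single update on the pooled data, so total successes = posterior α − prior α and total failures = posterior β − prior β.
Total across both batches: 22−7=15 responders, 24−12=12 non-responders.
Subtract the first batch: 15−7=8 responders and 12−5=7 non-responders.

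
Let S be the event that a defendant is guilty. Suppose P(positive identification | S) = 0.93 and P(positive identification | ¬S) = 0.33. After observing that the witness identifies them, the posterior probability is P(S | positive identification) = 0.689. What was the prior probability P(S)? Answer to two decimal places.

In odds form, posterior odds = prior odds × likelihood ratio, so prior odds = posterior odds ÷ LR.
Posterior odds = 0.689/(1−0.689) = 2.2154. LR = 0.93/0.33 = 2.8182.
Prior odds = 2.2154/2.8182 = 0.7861, so P(S) = 0.7861/(1+0.7861) ≈ 0.44.

P(S) = 0.44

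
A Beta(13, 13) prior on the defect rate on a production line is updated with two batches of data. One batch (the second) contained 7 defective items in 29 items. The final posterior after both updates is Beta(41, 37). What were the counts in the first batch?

21 defective items and 2 good items

Because Beta–binomial updating is additive in the counts, the combined data contributed (α_post−α_prior, β_post−β_prior) successes and failures.
Total across both batches: 41−13=28 defective items, 37−13=24 good items.
Subtract the second batch: 28−7=21 defective items and 24−22=2 good items.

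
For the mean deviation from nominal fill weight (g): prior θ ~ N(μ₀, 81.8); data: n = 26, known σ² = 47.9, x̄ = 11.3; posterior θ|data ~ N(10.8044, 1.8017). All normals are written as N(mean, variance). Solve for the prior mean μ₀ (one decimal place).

μ₀ = -11.2

The posterior mean is a precision-weighted average: μ_n = (τ₀μ₀ + τ_data·x̄)/(τ₀+τ_data), with τ₀=1/σ₀² and τ_data=n/σ².
Here τ₀ = 1/81.8 = 0.012225 and τ_data = 26/47.9 = 0.542797, so τ_n = 0.555022.
Rearranging for μ₀: μ₀ = (μ_n·τ_n − τ_data·x̄)/τ₀ = (10.8044·0.555022 − 0.542797·11.3) / 0.012225 = -0.136926/0.012225 ≈ -11.2.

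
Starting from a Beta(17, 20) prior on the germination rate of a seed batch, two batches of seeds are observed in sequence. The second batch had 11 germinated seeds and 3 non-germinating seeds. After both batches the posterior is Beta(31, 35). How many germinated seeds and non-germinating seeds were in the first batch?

Because Beta–binomial updating is additive in the counts, the combined data contributed (α_post−α_prior, β_post−β_prior) successes and failures.
Total across both batches: 31−17=14 germinated seeds, 35−20=15 non-germinating seeds.
Subtract the second batch: 14−11=3 germinated seeds and 15−3=12 non-germinating seeds.

3 germinated seeds and 12 non-germinating seeds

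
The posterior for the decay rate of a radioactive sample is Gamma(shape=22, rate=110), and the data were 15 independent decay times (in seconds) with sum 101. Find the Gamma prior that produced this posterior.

Gamma–exponential conjugacy: posterior shape = α + n, posterior rate = β + Σtᵢ.
So α = 22 − 15 = 7 and β = 110 − 101 = 9.

Gamma(shape=7, rate=9)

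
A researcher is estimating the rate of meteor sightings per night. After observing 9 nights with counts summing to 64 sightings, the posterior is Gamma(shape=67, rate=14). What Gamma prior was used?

A Gamma(α, β) prior (rate parametrization) on a Poisson rate with n observations summing to S gives posterior Gamma(α+S, β+n).
So α = 67 − 64 = 3 and β = 14 − 9 = 5.

Gamma(shape=3, rate=5)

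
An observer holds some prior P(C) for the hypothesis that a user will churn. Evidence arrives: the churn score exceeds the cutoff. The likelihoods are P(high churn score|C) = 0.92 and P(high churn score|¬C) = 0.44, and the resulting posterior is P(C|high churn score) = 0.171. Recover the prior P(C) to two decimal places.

In odds form, posterior odds = prior odds × likelihood ratio, so prior odds = posterior odds ÷ LR.
Posterior odds = 0.171/(1−0.171) = 0.2063. LR = 0.92/0.44 = 2.0909.
Prior odds = 0.2063/2.0909 = 0.0987, so P(C) = 0.0987/(1+0.0987) ≈ 0.09.

P(C) = 0.09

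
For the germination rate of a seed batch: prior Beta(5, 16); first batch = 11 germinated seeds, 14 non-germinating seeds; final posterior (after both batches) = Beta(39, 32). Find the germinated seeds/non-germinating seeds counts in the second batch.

23 germinated seeds and 2 non-germinating seeds

Sequential conjugate updates are equivalent to a single update on the pooled data, so total successes = posterior α − prior α and total failures = posterior β − prior β.
Total across both batches: 39−5=34 germinated seeds, 32−16=16 non-germinating seeds.
Subtract the first batch: 34−11=23 germinated seeds and 16−14=2 non-germinating seeds.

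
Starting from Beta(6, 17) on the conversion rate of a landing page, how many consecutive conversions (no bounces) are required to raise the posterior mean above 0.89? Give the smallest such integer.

After k conversions and 0 bounces the posterior is Beta(6+k, 17), with mean (6+k)/(6+17+k).
Set (6+k)/(23+k) > 0.89 and solve: k > (0.89·23 − 6)/(1 − 0.89) = 131.545.
The smallest integer exceeding 131.545 is 132, and checking k=132: (138)/(155) = 0.8903 > 0.89.

k = 132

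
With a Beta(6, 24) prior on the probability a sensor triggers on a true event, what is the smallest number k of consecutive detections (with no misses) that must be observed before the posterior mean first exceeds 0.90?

After k detections and 0 misses the posterior is Beta(6+k, 24), with mean (6+k)/(6+24+k).
Set (6+k)/(30+k) > 0.90 and solve: k > (0.90·30 − 6)/(1 − 0.90) = 210.000.
The smallest integer exceeding 210.000 is 211, and checking k=211: (217)/(241) = 0.9004 > 0.90.

k = 211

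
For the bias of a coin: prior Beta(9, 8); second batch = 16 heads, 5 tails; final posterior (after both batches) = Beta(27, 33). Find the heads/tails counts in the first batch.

2 heads and 20 tails

Because Beta–binomial updating is additive in the counts, the combined data contributed (α_post−α_prior, β_post−β_prior) successes and failures.
Total across both batches: 27−9=18 heads, 33−8=25 tails.
Subtract the second batch: 18−16=2 heads and 25−5=20 tails.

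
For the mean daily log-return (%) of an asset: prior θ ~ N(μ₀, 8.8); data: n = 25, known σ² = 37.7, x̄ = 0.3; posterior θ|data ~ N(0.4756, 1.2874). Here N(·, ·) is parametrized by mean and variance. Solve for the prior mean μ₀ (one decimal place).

μ₀ = 1.5

With known observation variance, the Normal–Normal posterior has precision τ_n = τ₀ + n/σ² and mean μ_n = (τ₀μ₀ + (n/σ²)x̄)/τ_n.
Here τ₀ = 1/8.8 = 0.113636 and τ_data = 25/37.7 = 0.663130, so τ_n = 0.776766.
Rearranging for μ₀: μ₀ = (μ_n·τ_n − τ_data·x̄)/τ₀ = (0.4756·0.776766 − 0.663130·0.3) / 0.113636 = 0.170491/0.113636 ≈ 1.5.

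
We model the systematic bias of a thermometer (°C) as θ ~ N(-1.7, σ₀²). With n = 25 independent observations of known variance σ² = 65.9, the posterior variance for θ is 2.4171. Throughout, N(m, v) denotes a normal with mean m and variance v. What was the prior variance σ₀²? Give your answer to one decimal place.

σ₀² = 29.1

For the Normal–Normal model with known σ², precisions add: τ_n = τ₀ + n/σ².
So 1/σ₀² = 1/2.4171 − 25/65.9 = 0.413719 − 0.379363 = 0.034356.
Hence σ₀² = 1/0.034356 ≈ 29.1.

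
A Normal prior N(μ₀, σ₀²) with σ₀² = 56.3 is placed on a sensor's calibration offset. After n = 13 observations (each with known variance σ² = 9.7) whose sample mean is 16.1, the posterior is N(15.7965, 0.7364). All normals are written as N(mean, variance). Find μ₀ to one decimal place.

μ₀ = -7.1

With known observation variance, the Normal–Normal posterior has precision τ_n = τ₀ + n/σ² and mean μ_n = (τ₀μ₀ + (n/σ²)x̄)/τ_n.
Here τ₀ = 1/56.3 = 0.017762 and τ_data = 13/9.7 = 1.340206, so τ_n = 1.357968.
Rearranging for μ₀: μ₀ = (μ_n·τ_n − τ_data·x̄)/τ₀ = (15.7965·1.357968 − 1.340206·16.1) / 0.017762 = -0.126175/0.017762 ≈ -7.1.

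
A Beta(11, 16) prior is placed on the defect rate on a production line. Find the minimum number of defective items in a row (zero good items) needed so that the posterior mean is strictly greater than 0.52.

k = 7

After k defective items and 0 good items the posterior is Beta(11+k, 16), with mean (11+k)/(11+16+k).
Set (11+k)/(27+k) > 0.52 and solve: k > (0.52·27 − 11)/(1 − 0.52) = 6.333.
The smallest integer exceeding 6.333 is 7, and checking k=7: (18)/(34) = 0.5294 > 0.52.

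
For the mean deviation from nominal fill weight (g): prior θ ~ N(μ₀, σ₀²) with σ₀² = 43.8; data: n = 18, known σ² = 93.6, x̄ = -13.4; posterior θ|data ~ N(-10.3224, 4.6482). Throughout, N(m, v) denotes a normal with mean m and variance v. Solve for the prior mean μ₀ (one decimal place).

The posterior mean is a precision-weighted average: μ_n = (τ₀μ₀ + τ_data·x̄)/(τ₀+τ_data), with τ₀=1/σ₀² and τ_data=n/σ².
Here τ₀ = 1/43.8 = 0.022831 and τ_data = 18/93.6 = 0.192308, so τ_n = 0.215139.
Rearranging for μ₀: μ₀ = (μ_n·τ_n − τ_data·x̄)/τ₀ = (-10.3224·0.215139 − 0.192308·-13.4) / 0.022831 = 0.356176/0.022831 ≈ 15.6.

μ₀ = 15.6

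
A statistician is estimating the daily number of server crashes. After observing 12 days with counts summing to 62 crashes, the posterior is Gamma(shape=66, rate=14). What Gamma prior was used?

Gamma(shape=4, rate=2)

Gamma–Poisson conjugacy: posterior shape = α + Σxᵢ, posterior rate = β + n.
So α = 66 − 62 = 4 and β = 14 − 12 = 2.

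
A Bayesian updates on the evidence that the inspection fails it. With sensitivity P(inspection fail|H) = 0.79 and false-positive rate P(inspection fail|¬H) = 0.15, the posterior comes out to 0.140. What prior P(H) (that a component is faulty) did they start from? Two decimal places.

Bayes' rule in odds form gives O(H|E) = O(H)·[P(E|H)/P(E|¬H)], hence O(H) = O(H|E)/LR.
Posterior odds = 0.140/(1−0.140) = 0.1628. LR = 0.79/0.15 = 5.2667.
Prior odds = 0.1628/5.2667 = 0.0309, so P(H) = 0.0309/(1+0.0309) ≈ 0.03.

P(H) = 0.03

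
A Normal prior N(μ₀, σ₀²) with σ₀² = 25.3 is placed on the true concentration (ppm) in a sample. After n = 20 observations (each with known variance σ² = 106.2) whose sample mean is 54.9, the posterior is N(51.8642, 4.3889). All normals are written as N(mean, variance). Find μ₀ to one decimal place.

With known observation variance, the Normal–Normal posterior has precision τ_n = τ₀ + n/σ² and mean μ_n = (τ₀μ₀ + (n/σ²)x̄)/τ_n.
Here τ₀ = 1/25.3 = 0.039526 and τ_data = 20/106.2 = 0.188324, so τ_n = 0.227850.
Rearranging for μ₀: μ₀ = (μ_n·τ_n − τ_data·x̄)/τ₀ = (51.8642·0.227850 − 0.188324·54.9) / 0.039526 = 1.478270/0.039526 ≈ 37.4.

μ₀ = 37.4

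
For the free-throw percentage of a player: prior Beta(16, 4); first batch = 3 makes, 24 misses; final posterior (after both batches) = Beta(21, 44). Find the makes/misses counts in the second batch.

Because Beta–binomial updating is additive in the counts, the combined data contributed (α_post−α_prior, β_post−β_prior) successes and failures.
Total across both batches: 21−16=5 makes, 44−4=40 misses.
Subtract the first batch: 5−3=2 makes and 40−24=16 misses.

2 makes and 16 misses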